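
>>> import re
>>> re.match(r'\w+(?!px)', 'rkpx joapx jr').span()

Because the assertion is negative and zero-width, positions next to the forbidden text are skipped.
`re.match` only tries the pattern at the start of the string.
The match spans [0:4] → 'rkpx'.

(0, 4)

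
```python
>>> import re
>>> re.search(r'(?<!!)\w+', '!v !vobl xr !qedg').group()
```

A negative assertion filters positions out without eating any characters.
The match spans [5:8] → 'obl'.

'obl'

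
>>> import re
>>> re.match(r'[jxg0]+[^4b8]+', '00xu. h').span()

(0, 7)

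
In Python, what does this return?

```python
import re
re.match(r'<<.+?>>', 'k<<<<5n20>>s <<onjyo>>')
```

With `match`, the pattern is implicitly anchored at the beginning.
Here the string doesn't start with a match, so the call returns None.

None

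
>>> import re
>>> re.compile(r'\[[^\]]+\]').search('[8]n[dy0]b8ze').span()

The match spans [0:3] → '[8]'.

(0, 3)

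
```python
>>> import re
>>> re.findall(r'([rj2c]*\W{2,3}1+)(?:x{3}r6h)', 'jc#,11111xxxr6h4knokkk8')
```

This matches zero or more of one of [rj2c], then 2 to 3 of a non-word character, then one or more of a literal '1' (captured); then exactly 3 of the literal 'x', then a literal 'r', then the literal '6h' (non-capturing group).
With a single group, `findall` returns only what that group captured — 1 item.

['jc#,11111']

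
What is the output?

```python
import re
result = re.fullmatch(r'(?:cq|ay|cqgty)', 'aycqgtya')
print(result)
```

`re.fullmatch` requires the pattern to consume the entire string.
Here the string isn't matched end-to-end, so the call returns None.

None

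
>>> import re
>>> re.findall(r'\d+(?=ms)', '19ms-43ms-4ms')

['19', '43', '4']

The lookaround is zero-width — it requires the adjacent text to match without consuming it, so the asserted text isn't part of the match.
Walking the string: at [0:2] → '19'; at [5:7] → '43'; at [10:11] → '4'.
With no groups in the pattern, `findall` gives back each whole match — 3 here.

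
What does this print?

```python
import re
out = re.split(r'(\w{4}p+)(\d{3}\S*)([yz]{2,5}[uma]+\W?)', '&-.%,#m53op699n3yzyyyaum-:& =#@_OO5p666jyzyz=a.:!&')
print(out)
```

['&-.%,#', 'm53op', '699n3yzy', 'yyaum-', ':& =#@_OO5p666jyzyz=a.:!&']

Because the pattern has a capturing group, `split` also inserts each captured text between the pieces.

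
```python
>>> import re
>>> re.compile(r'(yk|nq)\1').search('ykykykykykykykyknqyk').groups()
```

After group 1 captures some text, `\1` only succeeds where that same text appears again.
`re.search` scans for the first position where the pattern succeeds.
The match spans [0:4] → 'ykyk'.
Captured: group 1 = 'yk'.

('yk',)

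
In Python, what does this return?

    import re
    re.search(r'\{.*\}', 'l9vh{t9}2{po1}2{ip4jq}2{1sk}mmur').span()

(4, 28)

`re.search` tries every starting position until one works.
The match spans [4:28] → '{t9}2{po1}2{ip4jq}2{1sk}'.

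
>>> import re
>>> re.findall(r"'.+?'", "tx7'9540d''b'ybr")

["'9540d'", "'b'"]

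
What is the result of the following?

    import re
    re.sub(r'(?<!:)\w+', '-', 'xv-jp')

The negative lookahead/lookbehind blocks any match where the forbidden context is present.
Matches: at [0:2] → 'xv'; at [3:5] → 'jp'.
Each match is replaced by '-'.

'---'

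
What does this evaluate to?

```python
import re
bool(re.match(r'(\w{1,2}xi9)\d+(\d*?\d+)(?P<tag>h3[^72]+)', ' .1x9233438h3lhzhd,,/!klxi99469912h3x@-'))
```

False

Pattern: 1 to 2 of a word character, then the literal 'xi9' (captured); then one or more of a digit; then zero or more of a digit (lazy), then one or more of a digit (captured); then the literal 'h3', then one or more of any character except [72] (captured as 'tag').
`re.match` won't scan ahead — the pattern has to work from the very first character.
Here the string doesn't start with a match, so the call returns None, and `bool(None)` is False.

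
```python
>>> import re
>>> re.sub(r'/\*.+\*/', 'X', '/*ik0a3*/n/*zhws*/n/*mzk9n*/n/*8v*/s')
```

'Xs'

Every occurrence is swapped for 'X'.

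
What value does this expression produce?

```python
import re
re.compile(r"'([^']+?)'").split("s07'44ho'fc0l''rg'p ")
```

['s07', '44ho', "fc0l'", 'rg', 'p ']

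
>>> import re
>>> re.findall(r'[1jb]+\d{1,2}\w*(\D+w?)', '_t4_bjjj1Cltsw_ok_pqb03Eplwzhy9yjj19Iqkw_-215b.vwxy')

This matches one or more of one of [1jb], then 1 to 2 of a digit, then zero or more of a word character; then one or more of a non-digit, then optionally a literal 'w' (captured).
Matches: at [4:42] match 'bjjj1Cltsw_ok_pqb03Eplwzhy9yjj19Iqkw_-', group 1 = '-'; at [43:51] match '15b.vwxy', group 1 = '.vwxy'.
Because there's exactly one group, `findall` drops the full match and keeps group 1 from each hit.

['-', '.vwxy']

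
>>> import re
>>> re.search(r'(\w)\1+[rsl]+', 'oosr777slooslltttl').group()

'oosr'

The backreference `\1` re-matches whatever the first group consumed, character for character.
`re.search` scans for the first position where the pattern succeeds.
The match spans [0:4] → 'oosr'.
Captured: group 1 = 'o'.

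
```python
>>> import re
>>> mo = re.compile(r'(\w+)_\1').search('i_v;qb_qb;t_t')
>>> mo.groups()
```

('qb',)

A backreference is literal: `\1` must see the identical characters the first group matched.
`re.search` tries every starting position until one works.
The match spans [4:9] → 'qb_qb'.
Captured: group 1 = 'qb'.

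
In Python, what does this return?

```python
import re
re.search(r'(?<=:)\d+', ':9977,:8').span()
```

(1, 5)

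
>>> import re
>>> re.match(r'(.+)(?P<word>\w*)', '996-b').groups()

The match spans [0:5] → '996-b'.
Captured: group 1 = '996-b', group 2 = ''.

('996-b', '')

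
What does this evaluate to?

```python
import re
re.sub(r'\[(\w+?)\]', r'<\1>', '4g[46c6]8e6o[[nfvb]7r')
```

'4g<46c6>8e6o[<nfvb>7r'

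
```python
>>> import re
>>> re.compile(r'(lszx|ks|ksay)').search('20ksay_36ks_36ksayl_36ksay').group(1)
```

'ks'

The match spans [2:4] → 'ks'.
Captured: group 1 = 'ks'.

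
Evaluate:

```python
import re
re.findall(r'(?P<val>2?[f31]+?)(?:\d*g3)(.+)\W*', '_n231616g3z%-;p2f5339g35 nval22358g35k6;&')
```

Pattern: optionally a literal '2', then one or more of one of [f31] (lazy) (captured as 'val'); then zero or more of a digit, then the literal 'g3' (non-capturing group); then one or more of any character (captured); then zero or more of a non-word character.
Walking the string: at [2:41] match '231616g3z%-;p2f5339g35 nval22358g35k6;&', groups = ('23', 'z%-;p2f5339g35 nval22358g35k6;&').
Multiple groups make `findall` return tuples — one 2-tuple for the one match.

[('23', 'z%-;p2f5339g35 nval22358g35k6;&')]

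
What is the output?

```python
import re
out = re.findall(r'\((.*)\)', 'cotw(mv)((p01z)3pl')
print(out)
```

Scanning left to right: at [4:15] match '(mv)((p01z)', group 1 = 'mv)((p01z'.
One capturing group, so `findall` returns just the captured substring from the one match — 1 in all.

['mv)((p01z']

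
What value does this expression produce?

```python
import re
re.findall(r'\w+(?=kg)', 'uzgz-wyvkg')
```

The `(?=…)`/`(?<=…)` assertion just peeks at neighbouring text; it doesn't advance the match position.
No capturing groups, so `findall` returns the 1 full match string.

['wyv']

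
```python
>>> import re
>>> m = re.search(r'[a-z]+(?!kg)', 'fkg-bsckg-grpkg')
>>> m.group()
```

'fkg'

The negative lookaround is zero-width — it rules out positions where the adjacent text would match, without consuming anything.
The match spans [0:3] → 'fkg'.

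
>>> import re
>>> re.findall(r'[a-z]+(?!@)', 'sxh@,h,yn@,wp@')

['sx', 'h', 'y', 'w']

Because the assertion is negative and zero-width, positions next to the forbidden text are skipped.
Walking the string: at [0:2] → 'sx'; at [5:6] → 'h'; at [7:8] → 'y'; at [11:12] → 'w'.
With no groups in the pattern, `findall` gives back each whole match — 4 here.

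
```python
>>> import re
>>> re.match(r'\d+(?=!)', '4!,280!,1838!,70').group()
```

`match` is anchored at position 0; if the pattern doesn't fit there, it returns None.
The match spans [0:1] → '4'.

'4'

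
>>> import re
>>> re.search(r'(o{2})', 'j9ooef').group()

This matches exactly 2 of a literal 'o' (captured).
Unlike `match`, `search` isn't anchored — it looks for the pattern anywhere in the string.
The match spans [2:4] → 'oo'.
Captured: group 1 = 'oo'.

'oo'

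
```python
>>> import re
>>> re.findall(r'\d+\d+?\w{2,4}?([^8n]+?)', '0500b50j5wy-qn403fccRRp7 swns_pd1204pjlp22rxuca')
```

['0', 'c', 'l', 'u']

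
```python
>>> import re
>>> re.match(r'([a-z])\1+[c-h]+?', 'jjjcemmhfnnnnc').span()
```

(0, 4)

`match` is anchored at position 0; if the pattern doesn't fit there, it returns None.
The match spans [0:4] → 'jjjc'.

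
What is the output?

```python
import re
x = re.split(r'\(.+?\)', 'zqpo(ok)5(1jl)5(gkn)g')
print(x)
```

['zqpo', '5', '5', 'g']

With the lazy modifier that quantifier settles for the fewest repetitions that let the rest of the pattern succeed (the atoms after it are unaffected and can still be greedy).
Matches to split on: at [4:8] → '(ok)'; at [9:14] → '(1jl)'; at [15:20] → '(gkn)'.
`split` removes every match and returns the 4 fragments in between.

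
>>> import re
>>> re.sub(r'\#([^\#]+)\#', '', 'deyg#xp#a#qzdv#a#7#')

'deygaa'

`sub` substitutes '' at each match site.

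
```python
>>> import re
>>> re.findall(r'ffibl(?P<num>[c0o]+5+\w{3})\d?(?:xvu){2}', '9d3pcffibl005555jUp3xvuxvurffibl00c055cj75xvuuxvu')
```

Pattern: the literal 'ffi', then the literal 'bl'; then one or more of one of [c0o], then one or more of the literal '5', then exactly 3 of a word character (captured as 'num'); then optionally a digit, then the literal 'xvu' repeated 2 times.
With a single group, `findall` returns only what that group captured — 1 item.

['005555jUp']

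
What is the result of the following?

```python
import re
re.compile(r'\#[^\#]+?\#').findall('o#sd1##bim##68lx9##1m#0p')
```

['#sd1#', '#bim#', '#68lx9#', '#1m#']

Since nothing is captured, `findall` lists the 4 matched substrings directly.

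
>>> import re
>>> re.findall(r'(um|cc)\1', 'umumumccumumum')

['um', 'um']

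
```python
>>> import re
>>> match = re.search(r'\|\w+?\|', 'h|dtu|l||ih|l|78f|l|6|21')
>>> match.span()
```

(1, 6)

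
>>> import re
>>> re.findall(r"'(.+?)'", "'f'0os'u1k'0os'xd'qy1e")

['f', 'u1k', 'xd']

A non-greedy quantifier consumes as few characters as it can — just enough that the remainder of the pattern still matches from where it stops; whatever follows it matches normally.
Scanning left to right: at [0:3] match "'f'", group 1 = 'f'; at [6:11] match "'u1k'", group 1 = 'u1k'; at [14:18] match "'xd'", group 1 = 'xd'.
`findall` collects group 1 from each match (3 total).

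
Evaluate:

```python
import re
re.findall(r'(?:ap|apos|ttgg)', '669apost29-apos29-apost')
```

Branches in `(...|...)` are attempted left-to-right; the first branch that allows the whole pattern to succeed is taken.
Scanning left to right: at [3:5] → 'ap'; at [11:13] → 'ap'; at [18:20] → 'ap'.
`findall` yields the raw match text (3 of them) because the pattern has no groups.

['ap', 'ap', 'ap']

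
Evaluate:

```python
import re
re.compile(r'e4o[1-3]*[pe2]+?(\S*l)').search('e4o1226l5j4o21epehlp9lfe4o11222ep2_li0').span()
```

(0, 36)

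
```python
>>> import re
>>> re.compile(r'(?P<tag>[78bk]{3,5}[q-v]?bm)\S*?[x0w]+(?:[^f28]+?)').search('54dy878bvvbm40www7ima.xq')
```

None

This matches 3 to 5 of one of [78bk], then optionally a character in [q-v], then the literal 'bm' (captured as 'tag'); then zero or more of a non-whitespace character (lazy), then one or more of one of [x0w]; then one or more of any character except [f28] (lazy) (non-capturing group).
`re.search` scans for the first position where the pattern succeeds.
Here nothing in the string fits, so the call returns None.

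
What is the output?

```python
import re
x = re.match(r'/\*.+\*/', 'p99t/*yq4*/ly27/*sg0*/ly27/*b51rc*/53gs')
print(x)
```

None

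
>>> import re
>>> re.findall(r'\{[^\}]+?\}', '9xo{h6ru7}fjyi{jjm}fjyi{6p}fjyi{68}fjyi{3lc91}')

Walking the string: at [3:10] → '{h6ru7}'; at [14:19] → '{jjm}'; at [23:27] → '{6p}'; at [31:35] → '{68}'; at [39:46] → '{3lc91}'.
With no groups in the pattern, `findall` gives back each whole match — 5 here.

['{h6ru7}', '{jjm}', '{6p}', '{68}', '{3lc91}']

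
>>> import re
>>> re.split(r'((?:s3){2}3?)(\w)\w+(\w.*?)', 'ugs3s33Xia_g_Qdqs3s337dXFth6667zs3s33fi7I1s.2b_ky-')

['ug', 's3s33', 'X', 's', '.2b_ky-']

Pattern: the literal 's3' repeated 2 times, then optionally a literal '3' (captured); then a word character (captured); then one or more of a word character; then a word character, then zero or more of any character (lazy) (captured).
Because the quantifier is non-greedy, it stops expanding at the earliest point where the rest of the pattern can succeed.
Matches to split on: at [2:43] → 's3s33Xia_g_Qdqs3s337dXFth6667zs3s33fi7I1s'.
Because the pattern has a capturing group, `split` also inserts each captured text between the pieces.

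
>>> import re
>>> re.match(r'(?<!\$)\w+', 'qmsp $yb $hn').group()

`(?!…)`/`(?<!…)` only lets a position through if the neighbouring text does NOT match; no characters are consumed.
With `match`, the pattern is implicitly anchored at the beginning.
The match spans [0:4] → 'qmsp'.

'qmsp'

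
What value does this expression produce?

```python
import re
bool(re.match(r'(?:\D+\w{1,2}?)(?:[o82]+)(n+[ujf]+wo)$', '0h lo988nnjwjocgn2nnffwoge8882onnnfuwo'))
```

False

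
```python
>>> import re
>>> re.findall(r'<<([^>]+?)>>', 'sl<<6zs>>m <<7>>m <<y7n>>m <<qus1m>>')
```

Scanning left to right: at [2:9] match '<<6zs>>', group 1 = '6zs'; at [11:16] match '<<7>>', group 1 = '7'; at [18:25] match '<<y7n>>', group 1 = 'y7n'; at [27:36] match '<<qus1m>>', group 1 = 'qus1m'.
With a single group, `findall` returns only what that group captured — 4 items.

['6zs', '7', 'y7n', 'qus1m']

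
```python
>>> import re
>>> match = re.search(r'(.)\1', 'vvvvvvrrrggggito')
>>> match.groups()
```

('v',)

After group 1 captures some text, `\1` only succeeds where that same text appears again.
`re.search` tries every starting position until one works.
The match spans [0:2] → 'vv'.
Captured: group 1 = 'v'.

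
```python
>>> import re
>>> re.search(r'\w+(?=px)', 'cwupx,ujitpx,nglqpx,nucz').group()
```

'cwu'

Lookahead/lookbehind check context without consuming it, so the matched span excludes the asserted characters.
`search` walks the string left to right and returns the first match it finds.
The match spans [0:3] → 'cwu'.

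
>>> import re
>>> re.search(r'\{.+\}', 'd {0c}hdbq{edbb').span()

(2, 6)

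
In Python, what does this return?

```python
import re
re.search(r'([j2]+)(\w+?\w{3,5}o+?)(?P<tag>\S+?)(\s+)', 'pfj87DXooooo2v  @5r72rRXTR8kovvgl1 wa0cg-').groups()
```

('j', '87DXooo', 'oo2v', '  ')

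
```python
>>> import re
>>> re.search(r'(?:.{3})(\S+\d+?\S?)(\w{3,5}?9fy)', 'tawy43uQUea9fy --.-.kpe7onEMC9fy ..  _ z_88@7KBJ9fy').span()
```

The pattern matches exactly 3 of any character (non-capturing group); then one or more of a non-whitespace character, then one or more of a digit (lazy), then optionally a non-whitespace character (captured); then 3 to 5 of a word character (lazy), then the literal '9fy' (captured).
Unlike `match`, `search` isn't anchored — it looks for the pattern anywhere in the string.
The match spans [0:14] → 'tawy43uQUea9fy'.
Captured: group 1 = 'y43u', group 2 = 'QUea9fy'.

(0, 14)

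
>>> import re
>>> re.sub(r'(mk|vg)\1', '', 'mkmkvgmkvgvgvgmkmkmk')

`\1` has to match the exact text group 1 already captured.
Each match is replaced by ''.

'vgmkvgmk'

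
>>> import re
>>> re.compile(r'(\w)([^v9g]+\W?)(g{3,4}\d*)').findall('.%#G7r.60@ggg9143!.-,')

[('G', '7r.60@', 'ggg9143')]

This matches a word character (captured); then one or more of any character except [v9g], then optionally a non-word character (captured); then 3 to 4 of the literal 'g', then zero or more of a digit (captured).
Matches: at [3:17] match 'G7r.60@ggg9143', groups = ('G', '7r.60@', 'ggg9143').
3 groups means the one result is a tuple of 3 captured strings — 1 here.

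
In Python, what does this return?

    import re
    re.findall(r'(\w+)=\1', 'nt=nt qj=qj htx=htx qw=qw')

['nt', 'qj', 'htx', 'qw']

A backreference is literal: `\1` must see the identical characters the first group matched.
Matches: at [0:5] match 'nt=nt', group 1 = 'nt'; at [6:11] match 'qj=qj', group 1 = 'qj'; at [12:19] match 'htx=htx', group 1 = 'htx'; at [20:25] match 'qw=qw', group 1 = 'qw'.
With a single group, `findall` returns only what that group captured — 4 items.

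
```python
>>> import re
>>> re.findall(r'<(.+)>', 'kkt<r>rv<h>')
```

Scanning left to right: at [3:11] match '<r>rv<h>', group 1 = 'r>rv<h'.
`findall` collects group 1 from the one match (1 total).

['r>rv<h']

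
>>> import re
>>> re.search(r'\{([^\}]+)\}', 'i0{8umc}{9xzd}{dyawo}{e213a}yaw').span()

(2, 8)

`re.search` scans for the first position where the pattern succeeds.
The match spans [2:8] → '{8umc}'.
Captured: group 1 = '8umc'.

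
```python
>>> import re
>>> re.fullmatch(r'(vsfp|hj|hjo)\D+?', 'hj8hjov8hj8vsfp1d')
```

None

`fullmatch` succeeds only if the pattern covers the string from start to end.
Here the pattern can't cover the whole string, so the call returns None.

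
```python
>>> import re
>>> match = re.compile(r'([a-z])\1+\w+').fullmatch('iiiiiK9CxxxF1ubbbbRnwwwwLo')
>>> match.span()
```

(0, 26)

`\1` is not a pattern — it's the concrete string captured by group 1, re-applied verbatim.
For `fullmatch`, every character of the input must be accounted for by the pattern.
The match spans [0:26] → 'iiiiiK9CxxxF1ubbbbRnwwwwLo'.
Captured: group 1 = 'i'.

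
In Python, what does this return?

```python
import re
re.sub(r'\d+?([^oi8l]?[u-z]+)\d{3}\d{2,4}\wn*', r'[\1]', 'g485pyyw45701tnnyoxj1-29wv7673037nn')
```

'g[pyyw]yoxj1-[9wv]'

This matches one or more of a digit (lazy); then optionally any character except [oi8l], then one or more of a character in [u-z] (captured); then exactly 3 of a digit; then 2 to 4 of a digit, then a word character, then zero or more of a literal 'n'.
With the lazy modifier that quantifier settles for the fewest repetitions that let the rest of the pattern succeed (the atoms after it are unaffected and can still be greedy).
Matches: at [1:16] → '485pyyw45701tnn'; at [22:35] → '29wv7673037nn'.
`\1` in the replacement pulls in group 1's text for each match.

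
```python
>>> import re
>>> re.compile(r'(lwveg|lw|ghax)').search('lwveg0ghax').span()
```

(0, 5)

Alternation isn't longest-match — the leftmost alternative that fits at this position is chosen.
`search` walks the string left to right and returns the first match it finds.
The match spans [0:5] → 'lwveg'.
Captured: group 1 = 'lwveg'.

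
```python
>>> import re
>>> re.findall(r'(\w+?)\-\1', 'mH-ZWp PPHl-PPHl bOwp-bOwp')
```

`\1` has to match the exact text group 1 already captured.
Walking the string: at [7:16] match 'PPHl-PPHl', group 1 = 'PPHl'; at [17:26] match 'bOwp-bOwp', group 1 = 'bOwp'.
With a single group, `findall` returns only what that group captured — 2 items.

['PPHl', 'bOwp']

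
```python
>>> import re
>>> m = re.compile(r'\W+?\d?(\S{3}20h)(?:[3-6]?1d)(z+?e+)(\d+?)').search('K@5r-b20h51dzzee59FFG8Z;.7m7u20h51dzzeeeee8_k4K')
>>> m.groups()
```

('r-b20h', 'zzee', '5')

This matches one or more of a non-word character (lazy), then optionally a digit; then exactly 3 of a non-whitespace character, then the literal '20h' (captured); then optionally a character in [3-6], then the literal '1d' (non-capturing group); then one or more of a literal 'z' (lazy), then one or more of the literal 'e' (captured); then one or more of a digit (lazy) (captured).
A `+?`/`*?`/`{m,n}?` starts at its minimum and grows only as far as needed for what follows to match.
`search` walks the string left to right and returns the first match it finds.
The match spans [1:17] → '@5r-b20h51dzzee5'.
Captured: group 1 = 'r-b20h', group 2 = 'zzee', group 3 = '5'.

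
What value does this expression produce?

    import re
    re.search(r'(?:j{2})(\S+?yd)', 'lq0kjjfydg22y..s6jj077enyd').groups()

The pattern matches exactly 2 of a literal 'j' (non-capturing group); then one or more of a non-whitespace character (lazy), then the literal 'yd' (captured).
A `+?`/`*?`/`{m,n}?` starts at its minimum and grows only as far as needed for what follows to match.
`search` walks the string left to right and returns the first match it finds.
The match spans [4:9] → 'jjfyd'.
Captured: group 1 = 'fyd'.

('fyd',)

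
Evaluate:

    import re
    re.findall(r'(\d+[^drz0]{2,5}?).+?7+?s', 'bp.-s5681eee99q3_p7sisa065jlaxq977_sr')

['5681ee']

The pattern matches one or more of a digit, then 2 to 5 of any character except [drz0] (lazy) (captured); then one or more of any character (lazy), then one or more of the literal '7' (lazy), then the literal 's'.
Because there's exactly one group, `findall` drops the full match and keeps group 1 from the one hit.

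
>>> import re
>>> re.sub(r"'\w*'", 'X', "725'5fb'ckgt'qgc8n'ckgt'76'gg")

'725XckgtXckgtXgg'

Matches: at [3:8] → "'5fb'"; at [12:19] → "'qgc8n'"; at [23:27] → "'76'".
Every occurrence is swapped for 'X'.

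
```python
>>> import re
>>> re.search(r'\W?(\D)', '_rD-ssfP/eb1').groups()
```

('_',)

The match spans [0:1] → '_'.
Captured: group 1 = '_'.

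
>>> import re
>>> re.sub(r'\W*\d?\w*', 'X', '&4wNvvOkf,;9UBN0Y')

'XXX'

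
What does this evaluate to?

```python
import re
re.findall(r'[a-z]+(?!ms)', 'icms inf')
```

['icms', 'inf']

The negative lookahead/lookbehind blocks any match where the forbidden context is present.
Since nothing is captured, `findall` lists the 2 matched substrings directly.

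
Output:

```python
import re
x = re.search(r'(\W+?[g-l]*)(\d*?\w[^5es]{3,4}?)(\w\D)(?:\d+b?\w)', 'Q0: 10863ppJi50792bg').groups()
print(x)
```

(': ', '10863pp', 'Ji')

This matches one or more of a non-word character (lazy), then zero or more of a character in [g-l] (captured); then zero or more of a digit (lazy), then a word character, then 3 to 4 of any character except [5es] (lazy) (captured); then a word character, then a non-digit (captured); then one or more of a digit, then optionally a literal 'b', then a word character (non-capturing group).
Unlike `match`, `search` isn't anchored — it looks for the pattern anywhere in the string.
The match spans [2:20] → ': 10863ppJi50792bg'.
Captured: group 1 = ': ', group 2 = '10863pp', group 3 = 'Ji'.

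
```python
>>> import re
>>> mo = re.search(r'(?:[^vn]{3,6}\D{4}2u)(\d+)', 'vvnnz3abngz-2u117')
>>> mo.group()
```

'z3abngz-2u117'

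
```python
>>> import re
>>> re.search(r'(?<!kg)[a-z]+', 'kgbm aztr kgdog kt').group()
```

Because the assertion is negative and zero-width, positions next to the forbidden text are skipped.
The match spans [0:4] → 'kgbm'.

'kgbm'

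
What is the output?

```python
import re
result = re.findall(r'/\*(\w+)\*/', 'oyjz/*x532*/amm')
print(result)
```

Matches: at [4:12] match '/*x532*/', group 1 = 'x532'.
With a single group, `findall` returns only what that group captured — 1 item.

['x532']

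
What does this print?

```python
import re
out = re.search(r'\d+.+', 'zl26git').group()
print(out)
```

26git

This matches one or more of a digit; then one or more of any character.
`re.search` tries every starting position until one works.
The match spans [2:7] → '26git'.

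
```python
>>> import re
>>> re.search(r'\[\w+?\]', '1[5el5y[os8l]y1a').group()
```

The match spans [7:13] → '[os8l]'.

'[os8l]'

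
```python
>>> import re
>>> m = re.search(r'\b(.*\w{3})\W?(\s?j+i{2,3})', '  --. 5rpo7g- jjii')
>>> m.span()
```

(6, 18)

The match spans [6:18] → '5rpo7g- jjii'.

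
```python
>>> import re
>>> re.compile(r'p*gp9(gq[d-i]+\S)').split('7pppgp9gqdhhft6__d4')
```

['7', 'gqdhhft', '6__d4']

This matches zero or more of a literal 'p', then the literal 'gp9'; then the literal 'gq', then one or more of a character in [d-i], then a non-whitespace character (captured).
Matches to split on: at [1:14] → 'pppgp9gqdhhft'.
`re.split` interleaves the captured-group text with the surrounding fragments.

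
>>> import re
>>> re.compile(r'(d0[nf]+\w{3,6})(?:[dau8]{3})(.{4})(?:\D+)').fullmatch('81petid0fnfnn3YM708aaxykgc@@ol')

None

`fullmatch` succeeds only if the pattern covers the string from start to end.
Here the string isn't matched end-to-end, so the call returns None.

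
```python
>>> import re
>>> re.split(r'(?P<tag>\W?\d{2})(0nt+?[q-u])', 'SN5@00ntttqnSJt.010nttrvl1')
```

['SN5@00ntttqnSJt', '.01', '0ntt', 'rvl1']

The pattern matches optionally a non-word character, then exactly 2 of a digit (captured as 'tag'); then the literal '0n', then one or more of the literal 't' (lazy), then a character in [q-u] (captured).
Lazy quantifiers expand one character at a time until the remainder of the pattern can match.
Matches to split on: at [15:22] → '.010ntt'.
Because the pattern has a capturing group, `split` also inserts each captured text between the pieces.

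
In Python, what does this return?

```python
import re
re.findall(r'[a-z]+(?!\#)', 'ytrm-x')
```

['ytrm', 'x']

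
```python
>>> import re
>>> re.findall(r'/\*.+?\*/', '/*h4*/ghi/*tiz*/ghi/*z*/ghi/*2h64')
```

['/*h4*/', '/*tiz*/', '/*z*/']

Lazy quantifiers expand one character at a time until the remainder of the pattern can match.
Scanning left to right: at [0:6] → '/*h4*/'; at [9:16] → '/*tiz*/'; at [19:24] → '/*z*/'.
`findall` yields the raw match text (3 of them) because the pattern has no groups.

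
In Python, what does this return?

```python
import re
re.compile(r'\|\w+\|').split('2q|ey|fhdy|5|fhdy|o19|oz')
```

['2q', 'fhdy', 'fhdy', 'oz']

Splitting on the pattern gives 4 pieces.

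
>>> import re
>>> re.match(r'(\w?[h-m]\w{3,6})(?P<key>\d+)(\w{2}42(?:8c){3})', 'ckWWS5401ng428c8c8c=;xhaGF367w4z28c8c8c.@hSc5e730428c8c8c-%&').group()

Pattern: optionally a word character, then a character in [h-m], then 3 to 6 of a word character (captured); then one or more of a digit (captured as 'key'); then exactly 2 of a word character, then the literal '42', then the literal '8c' repeated 3 times (captured).
`re.match` only tries the pattern at the start of the string.
The match spans [0:19] → 'ckWWS5401ng428c8c8c'.
Captured: group 1 = 'ckWWS540', group 2 = '1', group 3 = 'ng428c8c8c'.

'ckWWS5401ng428c8c8c'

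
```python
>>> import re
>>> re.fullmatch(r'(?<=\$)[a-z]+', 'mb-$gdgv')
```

None

The lookaround is zero-width — it requires the adjacent text to match without consuming it, so the asserted text isn't part of the match.
For `fullmatch`, every character of the input must be accounted for by the pattern.
Here the string isn't matched end-to-end, so the call returns None.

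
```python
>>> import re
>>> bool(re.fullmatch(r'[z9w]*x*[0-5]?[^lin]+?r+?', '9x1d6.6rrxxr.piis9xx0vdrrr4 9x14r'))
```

False

The pattern matches zero or more of one of [z9w], then zero or more of the literal 'x'; then optionally a character in [0-5], then one or more of any character except [lin] (lazy), then one or more of the literal 'r' (lazy).
`re.fullmatch` requires the pattern to consume the entire string.
Here the string isn't matched end-to-end, so the call returns None, and `bool(None)` is False.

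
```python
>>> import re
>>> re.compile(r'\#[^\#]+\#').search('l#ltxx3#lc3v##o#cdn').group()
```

The match spans [1:8] → '#ltxx3#'.

'#ltxx3#'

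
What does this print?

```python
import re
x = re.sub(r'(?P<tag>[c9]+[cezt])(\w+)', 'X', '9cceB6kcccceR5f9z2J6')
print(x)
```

X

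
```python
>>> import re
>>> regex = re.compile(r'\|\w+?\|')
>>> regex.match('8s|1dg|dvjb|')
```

`re.match` only tries the pattern at the start of the string.
Here the string doesn't start with a match, so the call returns None.

None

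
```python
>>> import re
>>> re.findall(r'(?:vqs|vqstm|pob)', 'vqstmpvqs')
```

['vqs', 'vqs']

Alternation isn't longest-match — the leftmost alternative that fits at this position is chosen.
Scanning left to right: at [0:3] → 'vqs'; at [6:9] → 'vqs'.
With no groups in the pattern, `findall` gives back each whole match — 2 here.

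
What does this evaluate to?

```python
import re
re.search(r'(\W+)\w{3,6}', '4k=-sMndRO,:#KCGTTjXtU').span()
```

(2, 10)

The pattern matches one or more of a non-word character (captured); then 3 to 6 of a word character.
`re.search` tries every starting position until one works.
The match spans [2:10] → '=-sMndRO'.
Captured: group 1 = '=-'.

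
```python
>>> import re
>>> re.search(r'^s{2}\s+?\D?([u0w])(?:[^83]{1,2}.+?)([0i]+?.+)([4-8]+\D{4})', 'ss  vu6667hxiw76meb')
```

The pattern matches anchored at the start of the string; then exactly 2 of a literal 's', then one or more of whitespace (lazy), then optionally a non-digit; then one of [u0w] (captured); then 1 to 2 of any character except [83], then one or more of any character (lazy) (non-capturing group); then one or more of one of [0i] (lazy), then one or more of any character (captured); then one or more of a character in [4-8], then exactly 4 of a non-digit (captured).
Unlike `match`, `search` isn't anchored — it looks for the pattern anywhere in the string.
Here the pattern never matches, so the call returns None.

None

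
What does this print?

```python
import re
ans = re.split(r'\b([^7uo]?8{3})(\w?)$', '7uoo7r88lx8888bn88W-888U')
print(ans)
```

['7uoo7r88lx8888bn88W', '-888', 'U', '']

The pattern matches a word boundary (`\b`, zero-width); then optionally any character except [7uo], then exactly 3 of a literal '8' (captured); then optionally a word character (captured); then anchored at the end.
The group in the pattern means `split` returns the separators' captures alongside the pieces.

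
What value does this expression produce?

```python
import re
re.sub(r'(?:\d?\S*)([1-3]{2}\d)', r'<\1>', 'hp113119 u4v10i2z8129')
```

The pattern matches optionally a digit, then zero or more of a non-whitespace character (non-capturing group); then exactly 2 of a character in [1-3], then a digit (captured).
Matches: at [0:8] → 'hp113119'; at [9:21] → 'u4v10i2z8129'.
`\1` in the replacement pulls in group 1's text for each match.

'<119> <129>'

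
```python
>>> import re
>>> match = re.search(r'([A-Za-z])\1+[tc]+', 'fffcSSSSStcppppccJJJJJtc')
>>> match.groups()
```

After group 1 captures some text, `\1` only succeeds where that same text appears again.
`re.search` tries every starting position until one works.
The match spans [0:4] → 'fffc'.
Captured: group 1 = 'f'.

('f',)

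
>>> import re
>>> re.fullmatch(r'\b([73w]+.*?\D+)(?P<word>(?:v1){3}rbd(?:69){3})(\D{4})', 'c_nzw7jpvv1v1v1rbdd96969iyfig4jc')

None

`fullmatch` succeeds only if the pattern covers the string from start to end.
Here there's no way to consume every character, so the call returns None.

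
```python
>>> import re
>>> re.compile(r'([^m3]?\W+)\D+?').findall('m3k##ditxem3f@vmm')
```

['k##', 'f@']

With a single group, `findall` returns only what that group captured — 2 items.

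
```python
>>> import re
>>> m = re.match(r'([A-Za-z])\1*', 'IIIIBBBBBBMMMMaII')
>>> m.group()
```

After group 1 captures some text, `\1` only succeeds where that same text appears again.
`match` is anchored at position 0; if the pattern doesn't fit there, it returns None.
The match spans [0:4] → 'IIII'.
Captured: group 1 = 'I'.

'IIII'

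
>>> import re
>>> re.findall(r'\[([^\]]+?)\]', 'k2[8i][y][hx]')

Walking the string: at [2:6] match '[8i]', group 1 = '8i'; at [6:9] match '[y]', group 1 = 'y'; at [9:13] match '[hx]', group 1 = 'hx'.
One capturing group, so `findall` returns just the captured substring from each match — 3 in all.

['8i', 'y', 'hx']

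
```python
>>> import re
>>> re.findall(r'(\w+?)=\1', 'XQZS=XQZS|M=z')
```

['XQZS']

A backreference is literal: `\1` must see the identical characters the first group matched.
Matches: at [0:9] match 'XQZS=XQZS', group 1 = 'XQZS'.
With a single group, `findall` returns only what that group captured — 1 item.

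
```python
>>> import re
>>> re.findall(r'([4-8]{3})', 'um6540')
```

Pattern: exactly 3 of a character in [4-8] (captured).
Scanning left to right: at [2:5] match '654', group 1 = '654'.
One capturing group, so `findall` returns just the captured substring from the one match — 1 in all.

['654']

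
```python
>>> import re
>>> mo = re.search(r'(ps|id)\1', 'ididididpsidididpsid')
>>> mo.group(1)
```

`\1` has to match the exact text group 1 already captured.
`search` walks the string left to right and returns the first match it finds.
The match spans [0:4] → 'idid'.
Captured: group 1 = 'id'.

'id'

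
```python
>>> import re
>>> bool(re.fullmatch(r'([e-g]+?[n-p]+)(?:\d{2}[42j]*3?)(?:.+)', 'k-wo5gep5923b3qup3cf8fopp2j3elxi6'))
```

The pattern matches one or more of a character in [e-g] (lazy), then one or more of a character in [n-p] (captured); then exactly 2 of a digit, then zero or more of one of [42j], then optionally the literal '3' (non-capturing group); then one or more of any character (non-capturing group).
For `fullmatch`, every character of the input must be accounted for by the pattern.
Here the pattern can't cover the whole string, so the call returns None, and `bool(None)` is False.

False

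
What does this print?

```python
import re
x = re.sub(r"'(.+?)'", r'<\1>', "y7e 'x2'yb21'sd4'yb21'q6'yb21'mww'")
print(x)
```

y7e <x2>yb21<sd4>yb21<q6>yb21<mww>

Because the quantifier is non-greedy, it stops expanding at the earliest point where the rest of the pattern can succeed.
Matches: at [4:8] → "'x2'"; at [12:17] → "'sd4'"; at [21:25] → "'q6'"; at [29:34] → "'mww'".
Each match is replaced using the text its own group 1 captured.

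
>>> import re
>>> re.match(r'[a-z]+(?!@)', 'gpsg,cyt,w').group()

'gpsg'

`re.match` only tries the pattern at the start of the string.
The match spans [0:4] → 'gpsg'.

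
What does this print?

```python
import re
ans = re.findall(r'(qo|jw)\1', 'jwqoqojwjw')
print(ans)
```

['qo', 'jw']

The backreference `\1` re-matches whatever the first group consumed, character for character.
Scanning left to right: at [2:6] match 'qoqo', group 1 = 'qo'; at [6:10] match 'jwjw', group 1 = 'jw'.
One capturing group, so `findall` returns just the captured substring from each match — 2 in all.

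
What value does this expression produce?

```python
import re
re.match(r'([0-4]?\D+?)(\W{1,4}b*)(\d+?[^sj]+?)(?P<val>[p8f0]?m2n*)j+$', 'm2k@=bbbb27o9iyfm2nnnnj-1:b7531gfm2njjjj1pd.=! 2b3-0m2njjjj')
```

None

`re.match` only tries the pattern at the start of the string.
Here position 0 doesn't satisfy it, so the call returns None.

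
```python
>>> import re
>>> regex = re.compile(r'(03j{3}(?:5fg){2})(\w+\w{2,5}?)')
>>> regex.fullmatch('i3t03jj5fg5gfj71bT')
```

None

`fullmatch` succeeds only if the pattern covers the string from start to end.
Here there's no way to consume every character, so the call returns None.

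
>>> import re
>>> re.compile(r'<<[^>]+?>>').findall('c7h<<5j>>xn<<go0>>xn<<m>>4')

['<<5j>>', '<<go0>>', '<<m>>']

No capturing groups, so `findall` returns the 3 full match strings.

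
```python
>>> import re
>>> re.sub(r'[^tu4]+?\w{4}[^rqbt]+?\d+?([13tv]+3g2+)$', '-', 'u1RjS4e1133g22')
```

The pattern matches one or more of any character except [tu4] (lazy), then exactly 4 of a word character, then one or more of any character except [rqbt] (lazy); then one or more of a digit (lazy); then one or more of one of [13tv], then the literal '3g', then one or more of the literal '2' (captured); then anchored at the end.
Matches: at [1:14] → '1RjS4e1133g22'.
`sub` substitutes '-' at each match site.

'u-'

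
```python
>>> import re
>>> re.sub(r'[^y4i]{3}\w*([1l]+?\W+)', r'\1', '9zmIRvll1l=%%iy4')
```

Each match is replaced using the text its own group 1 captured.

'l=%%iy4'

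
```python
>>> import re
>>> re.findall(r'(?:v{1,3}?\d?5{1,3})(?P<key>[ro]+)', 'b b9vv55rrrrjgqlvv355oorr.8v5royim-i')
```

['rrrr', 'oorr', 'ro']

This matches 1 to 3 of the literal 'v' (lazy), then optionally a digit, then 1 to 3 of the literal '5' (non-capturing group); then one or more of one of [ro] (captured as 'key').
Matches: at [4:12] match 'vv55rrrr', group 1 = 'rrrr'; at [16:25] match 'vv355oorr', group 1 = 'oorr'; at [27:31] match 'v5ro', group 1 = 'ro'.
One capturing group, so `findall` returns just the captured substring from each match — 3 in all.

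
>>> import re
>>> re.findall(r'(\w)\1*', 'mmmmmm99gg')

The backreference `\1` re-matches whatever the first group consumed, character for character.
One capturing group, so `findall` returns just the captured substring from each match — 3 in all.

['m', '9', 'g']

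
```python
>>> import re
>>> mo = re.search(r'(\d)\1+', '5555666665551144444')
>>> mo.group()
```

The backreference `\1` re-matches whatever the first group consumed, character for character.
The match spans [0:4] → '5555'.

'5555'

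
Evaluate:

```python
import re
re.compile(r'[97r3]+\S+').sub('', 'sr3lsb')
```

The pattern matches one or more of one of [97r3]; then one or more of a non-whitespace character.
`sub` substitutes '' at each match site.

's'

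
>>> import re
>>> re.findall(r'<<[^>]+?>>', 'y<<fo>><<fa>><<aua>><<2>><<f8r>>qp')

['<<fo>>', '<<fa>>', '<<aua>>', '<<2>>', '<<f8r>>']

Walking the string: at [1:7] → '<<fo>>'; at [7:13] → '<<fa>>'; at [13:20] → '<<aua>>'; at [20:25] → '<<2>>'; at [25:32] → '<<f8r>>'.
With no groups in the pattern, `findall` gives back each whole match — 5 here.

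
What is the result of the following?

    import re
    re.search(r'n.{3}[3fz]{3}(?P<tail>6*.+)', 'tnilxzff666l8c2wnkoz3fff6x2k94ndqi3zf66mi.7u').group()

The match spans [1:44] → 'nilxzff666l8c2wnkoz3fff6x2k94ndqi3zf66mi.7u'.

'nilxzff666l8c2wnkoz3fff6x2k94ndqi3zf66mi.7u'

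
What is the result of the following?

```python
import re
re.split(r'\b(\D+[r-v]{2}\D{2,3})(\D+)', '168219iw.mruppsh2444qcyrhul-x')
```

['168219iw', '.mrupps', 'h', '2444qcyrhul-x']

`re.split` interleaves the captured-group text with the surrounding fragments.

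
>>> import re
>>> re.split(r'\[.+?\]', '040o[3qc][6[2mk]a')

['040o', '', 'a']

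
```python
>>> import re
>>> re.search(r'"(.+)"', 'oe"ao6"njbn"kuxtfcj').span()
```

The match spans [2:12] → '"ao6"njbn"'.

(2, 12)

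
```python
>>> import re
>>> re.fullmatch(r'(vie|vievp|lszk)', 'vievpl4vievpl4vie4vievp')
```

None

`fullmatch` succeeds only if the pattern covers the string from start to end.
Here there's no way to consume every character, so the call returns None.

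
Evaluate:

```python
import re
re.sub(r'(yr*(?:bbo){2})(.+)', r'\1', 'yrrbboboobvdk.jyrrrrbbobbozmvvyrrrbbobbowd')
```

Pattern: the literal 'y', then zero or more of a literal 'r', then the literal 'bbo' repeated 2 times (captured); then one or more of any character (captured).
Each match is replaced using the text its own group 1 captured.

'yrrbboboobvdk.jyrrrrbbobbo'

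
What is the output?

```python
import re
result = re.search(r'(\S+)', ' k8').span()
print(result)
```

(1, 3)

This matches one or more of a non-whitespace character (captured).
`re.search` scans for the first position where the pattern succeeds.
The match spans [1:3] → 'k8'.
Captured: group 1 = 'k8'.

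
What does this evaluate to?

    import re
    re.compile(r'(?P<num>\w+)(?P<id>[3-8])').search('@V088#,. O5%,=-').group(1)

'V08'

The match spans [1:5] → 'V088'.
Captured: group 1 = 'V08', group 2 = '8'.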